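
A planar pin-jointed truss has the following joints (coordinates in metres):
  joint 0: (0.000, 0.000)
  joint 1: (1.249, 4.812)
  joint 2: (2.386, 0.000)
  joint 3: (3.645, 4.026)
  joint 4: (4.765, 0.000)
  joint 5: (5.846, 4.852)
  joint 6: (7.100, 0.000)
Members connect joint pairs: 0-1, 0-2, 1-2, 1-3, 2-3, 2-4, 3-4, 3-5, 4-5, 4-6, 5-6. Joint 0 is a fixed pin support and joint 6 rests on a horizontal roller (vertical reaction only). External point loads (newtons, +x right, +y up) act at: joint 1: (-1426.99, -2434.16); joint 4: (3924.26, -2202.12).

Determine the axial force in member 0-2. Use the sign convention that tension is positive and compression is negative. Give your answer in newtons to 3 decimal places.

N=7 nodes, M=11 members, R=3 reactions → 2N=14, M+R=14
member 0 (0-1): L=4.9715, (cx,cy)=(0.2512,0.9679)
member 1 (0-2): L=2.3860, (cx,cy)=(1.0000,0.0000)
member 2 (1-2): L=4.9445, (cx,cy)=(0.2300,-0.9732)
member 3 (1-3): L=2.5216, (cx,cy)=(0.9502,-0.3117)
member 4 (2-3): L=4.2183, (cx,cy)=(0.2985,0.9544)
member 5 (2-4): L=2.3790, (cx,cy)=(1.0000,0.0000)
member 6 (3-4): L=4.1789, (cx,cy)=(0.2680,-0.9634)
member 7 (3-5): L=2.3509, (cx,cy)=(0.9362,0.3514)
member 8 (4-5): L=4.9710, (cx,cy)=(0.2175,0.9761)
member 9 (4-6): L=2.3350, (cx,cy)=(1.0000,0.0000)
member 10 (5-6): L=5.0114, (cx,cy)=(0.2502,-0.9682)
solve A·x = −loads:
  F[0-1] = -3819.8253 N (compression)
  F[0-2] = +3456.9415 N (tension)
  F[1-2] = +1236.2309 N (tension)
  F[1-3] = +192.6418 N (tension)
  F[2-3] = -1260.5573 N (compression)
  F[2-4] = +4117.4466 N (tension)
  F[3-4] = +1119.0353 N (tension)
  F[3-5] = -526.6843 N (compression)
  F[4-5] = +1151.5837 N (tension)
  F[4-6] = +242.6771 N (tension)
  F[5-6] = -969.8237 N (compression)
  Rx@0 = -2497.2700 N
  Ry@0 = +3697.3093 N
  Ry@6 = +938.9707 N

3456.942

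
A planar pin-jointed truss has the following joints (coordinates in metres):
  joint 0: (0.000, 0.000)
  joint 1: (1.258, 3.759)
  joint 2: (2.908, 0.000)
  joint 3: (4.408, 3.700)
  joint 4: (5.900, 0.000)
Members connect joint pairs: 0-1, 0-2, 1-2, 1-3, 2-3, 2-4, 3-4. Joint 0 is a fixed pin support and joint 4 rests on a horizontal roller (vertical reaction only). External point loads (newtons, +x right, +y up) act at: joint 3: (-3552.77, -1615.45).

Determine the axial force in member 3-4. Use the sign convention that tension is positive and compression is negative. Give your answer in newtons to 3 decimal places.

1100.966

N=5 nodes, M=7 members, R=3 reactions → 2N=10, M+R=10
member 0 (0-1): L=3.9639, (cx,cy)=(0.3174,0.9483)
member 1 (0-2): L=2.9080, (cx,cy)=(1.0000,0.0000)
member 2 (1-2): L=4.1052, (cx,cy)=(0.4019,-0.9157)
member 3 (1-3): L=3.1506, (cx,cy)=(0.9998,-0.0187)
member 4 (2-3): L=3.9925, (cx,cy)=(0.3757,0.9267)
member 5 (2-4): L=2.9920, (cx,cy)=(1.0000,0.0000)
member 6 (3-4): L=3.9895, (cx,cy)=(0.3740,-0.9274)
solve A·x = −loads:
  F[0-1] = -2780.2529 N (compression)
  F[0-2] = -2670.4212 N (compression)
  F[1-2] = +2921.4064 N (tension)
  F[1-3] = -2056.9112 N (compression)
  F[2-3] = -2886.5131 N (compression)
  F[2-4] = -411.7418 N (compression)
  F[3-4] = +1100.9661 N (tension)
  Rx@0 = +3552.7700 N
  Ry@0 = +2636.5255 N
  Ry@4 = -1021.0755 N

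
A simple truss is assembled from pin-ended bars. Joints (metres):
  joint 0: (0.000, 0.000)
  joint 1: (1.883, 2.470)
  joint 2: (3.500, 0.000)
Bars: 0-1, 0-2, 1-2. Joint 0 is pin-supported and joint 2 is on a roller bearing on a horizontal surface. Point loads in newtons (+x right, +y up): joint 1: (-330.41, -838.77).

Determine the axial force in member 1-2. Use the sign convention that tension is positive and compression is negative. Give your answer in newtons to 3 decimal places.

-260.660

N=3 nodes, M=3 members, R=3 reactions → 2N=6, M+R=6
member 0 (0-1): L=3.1059, (cx,cy)=(0.6063,0.7953)
member 1 (0-2): L=3.5000, (cx,cy)=(1.0000,0.0000)
member 2 (1-2): L=2.9522, (cx,cy)=(0.5477,-0.8367)
solve A·x = −loads:
  F[0-1] = -780.4812 N (compression)
  F[0-2] = +142.7694 N (tension)
  F[1-2] = -260.6595 N (compression)
  Rx@0 = +330.4100 N
  Ry@0 = +620.6868 N
  Ry@2 = +218.0832 N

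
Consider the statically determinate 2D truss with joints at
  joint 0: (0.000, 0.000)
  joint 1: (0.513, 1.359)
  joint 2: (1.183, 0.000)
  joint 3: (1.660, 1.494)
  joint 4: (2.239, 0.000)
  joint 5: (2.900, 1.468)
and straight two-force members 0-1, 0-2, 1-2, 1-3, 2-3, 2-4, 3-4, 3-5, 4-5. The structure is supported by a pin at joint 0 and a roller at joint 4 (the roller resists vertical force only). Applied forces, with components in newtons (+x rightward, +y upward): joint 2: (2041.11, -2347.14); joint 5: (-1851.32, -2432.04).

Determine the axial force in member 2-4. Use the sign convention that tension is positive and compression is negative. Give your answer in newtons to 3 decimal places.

-819.784

N=6 nodes, M=9 members, R=3 reactions → 2N=12, M+R=12
member 0 (0-1): L=1.4526, (cx,cy)=(0.3532,0.9356)
member 1 (0-2): L=1.1830, (cx,cy)=(1.0000,0.0000)
member 2 (1-2): L=1.5152, (cx,cy)=(0.4422,-0.8969)
member 3 (1-3): L=1.1549, (cx,cy)=(0.9931,0.1169)
member 4 (2-3): L=1.5683, (cx,cy)=(0.3042,0.9526)
member 5 (2-4): L=1.0560, (cx,cy)=(1.0000,0.0000)
member 6 (3-4): L=1.6023, (cx,cy)=(0.3614,-0.9324)
member 7 (3-5): L=1.2403, (cx,cy)=(0.9998,-0.0210)
member 8 (4-5): L=1.6100, (cx,cy)=(0.4106,0.9118)
solve A·x = −loads:
  F[0-1] = -1713.2262 N (compression)
  F[0-2] = +794.8323 N (tension)
  F[1-2] = +1613.9867 N (tension)
  F[1-3] = -1327.8348 N (compression)
  F[2-3] = +944.2566 N (tension)
  F[2-4] = -819.7845 N (compression)
  F[3-4] = -781.4032 N (compression)
  F[3-5] = -749.3310 N (compression)
  F[4-5] = -2684.4394 N (compression)
  Rx@0 = -189.7900 N
  Ry@0 = +1602.8312 N
  Ry@4 = +3176.3488 N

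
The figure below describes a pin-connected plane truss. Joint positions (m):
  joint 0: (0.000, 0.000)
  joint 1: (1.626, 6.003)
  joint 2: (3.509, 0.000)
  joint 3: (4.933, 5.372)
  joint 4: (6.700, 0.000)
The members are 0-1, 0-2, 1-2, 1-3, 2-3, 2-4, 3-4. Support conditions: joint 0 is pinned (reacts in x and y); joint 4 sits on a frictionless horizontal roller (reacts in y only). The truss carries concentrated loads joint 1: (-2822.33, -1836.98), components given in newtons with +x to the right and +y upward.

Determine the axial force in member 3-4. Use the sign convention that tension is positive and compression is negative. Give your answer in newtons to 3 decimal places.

N=5 nodes, M=7 members, R=3 reactions → 2N=10, M+R=10
member 0 (0-1): L=6.2193, (cx,cy)=(0.2614,0.9652)
member 1 (0-2): L=3.5090, (cx,cy)=(1.0000,0.0000)
member 2 (1-2): L=6.2914, (cx,cy)=(0.2993,-0.9542)
member 3 (1-3): L=3.3667, (cx,cy)=(0.9823,-0.1874)
member 4 (2-3): L=5.5575, (cx,cy)=(0.2562,0.9666)
member 5 (2-4): L=3.1910, (cx,cy)=(1.0000,0.0000)
member 6 (3-4): L=5.6551, (cx,cy)=(0.3125,-0.9499)
solve A·x = −loads:
  F[0-1] = -4061.1447 N (compression)
  F[0-2] = -1760.5699 N (compression)
  F[1-2] = +1947.4724 N (tension)
  F[1-3] = +1198.9430 N (tension)
  F[2-3] = -1922.3763 N (compression)
  F[2-4] = -685.1280 N (compression)
  F[3-4] = +2192.6986 N (tension)
  Rx@0 = +2822.3300 N
  Ry@0 = +3919.8931 N
  Ry@4 = -2082.9131 N

2192.699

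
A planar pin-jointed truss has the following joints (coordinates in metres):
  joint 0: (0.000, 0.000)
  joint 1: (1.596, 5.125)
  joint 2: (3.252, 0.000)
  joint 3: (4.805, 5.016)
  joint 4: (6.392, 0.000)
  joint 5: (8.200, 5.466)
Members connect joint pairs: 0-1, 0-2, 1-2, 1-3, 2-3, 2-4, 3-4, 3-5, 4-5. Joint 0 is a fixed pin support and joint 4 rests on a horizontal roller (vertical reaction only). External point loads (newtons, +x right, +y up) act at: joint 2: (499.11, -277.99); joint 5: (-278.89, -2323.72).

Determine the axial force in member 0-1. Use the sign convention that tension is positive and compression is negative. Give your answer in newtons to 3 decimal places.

N=6 nodes, M=9 members, R=3 reactions → 2N=12, M+R=12
member 0 (0-1): L=5.3678, (cx,cy)=(0.2973,0.9548)
member 1 (0-2): L=3.2520, (cx,cy)=(1.0000,0.0000)
member 2 (1-2): L=5.3859, (cx,cy)=(0.3075,-0.9516)
member 3 (1-3): L=3.2109, (cx,cy)=(0.9994,-0.0339)
member 4 (2-3): L=5.2509, (cx,cy)=(0.2958,0.9553)
member 5 (2-4): L=3.1400, (cx,cy)=(1.0000,0.0000)
member 6 (3-4): L=5.2611, (cx,cy)=(0.3016,-0.9534)
member 7 (3-5): L=3.4247, (cx,cy)=(0.9913,0.1314)
member 8 (4-5): L=5.7573, (cx,cy)=(0.3140,0.9494)
solve A·x = −loads:
  F[0-1] = +295.5937 N (tension)
  F[0-2] = +132.3309 N (tension)
  F[1-2] = -303.0564 N (compression)
  F[1-3] = +181.1741 N (tension)
  F[2-3] = +592.8900 N (tension)
  F[2-4] = -635.3117 N (compression)
  F[3-4] = -516.3796 N (compression)
  F[3-5] = +516.6672 N (tension)
  F[4-5] = -2519.0472 N (compression)
  Rx@0 = -220.2200 N
  Ry@0 = -282.2253 N
  Ry@4 = +2883.9353 N

295.594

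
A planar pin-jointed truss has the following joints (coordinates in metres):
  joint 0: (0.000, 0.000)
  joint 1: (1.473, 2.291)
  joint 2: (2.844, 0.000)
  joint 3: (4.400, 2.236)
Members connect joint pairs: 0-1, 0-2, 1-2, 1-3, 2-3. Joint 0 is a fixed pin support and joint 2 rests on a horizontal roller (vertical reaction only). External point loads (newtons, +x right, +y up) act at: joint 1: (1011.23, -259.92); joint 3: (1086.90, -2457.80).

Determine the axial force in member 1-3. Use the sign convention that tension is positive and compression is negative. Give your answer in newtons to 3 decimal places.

N=4 nodes, M=5 members, R=3 reactions → 2N=8, M+R=8
member 0 (0-1): L=2.7237, (cx,cy)=(0.5408,0.8411)
member 1 (0-2): L=2.8440, (cx,cy)=(1.0000,0.0000)
member 2 (1-2): L=2.6699, (cx,cy)=(0.5135,-0.8581)
member 3 (1-3): L=2.9275, (cx,cy)=(0.9998,-0.0188)
member 4 (2-3): L=2.7241, (cx,cy)=(0.5712,0.8208)
solve A·x = −loads:
  F[0-1] = +3434.0729 N (tension)
  F[0-2] = +240.9379 N (tension)
  F[1-2] = -3729.6310 N (compression)
  F[1-3] = +2761.6299 N (tension)
  F[2-3] = -2931.1299 N (compression)
  Rx@0 = -2098.1300 N
  Ry@0 = -2888.5453 N
  Ry@2 = +5606.2653 N

2761.630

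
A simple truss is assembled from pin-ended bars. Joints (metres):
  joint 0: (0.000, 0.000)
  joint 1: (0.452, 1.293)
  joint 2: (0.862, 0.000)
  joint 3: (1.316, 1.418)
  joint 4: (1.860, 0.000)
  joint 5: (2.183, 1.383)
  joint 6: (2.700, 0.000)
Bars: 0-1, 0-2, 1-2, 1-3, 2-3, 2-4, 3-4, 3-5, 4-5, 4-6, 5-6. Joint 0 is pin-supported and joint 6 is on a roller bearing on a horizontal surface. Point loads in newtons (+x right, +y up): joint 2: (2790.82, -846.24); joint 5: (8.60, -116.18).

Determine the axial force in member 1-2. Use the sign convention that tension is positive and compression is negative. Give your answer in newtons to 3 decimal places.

N=7 nodes, M=11 members, R=3 reactions → 2N=14, M+R=14
member 0 (0-1): L=1.3697, (cx,cy)=(0.3300,0.9440)
member 1 (0-2): L=0.8620, (cx,cy)=(1.0000,0.0000)
member 2 (1-2): L=1.3564, (cx,cy)=(0.3023,-0.9532)
member 3 (1-3): L=0.8730, (cx,cy)=(0.9897,0.1432)
member 4 (2-3): L=1.4889, (cx,cy)=(0.3049,0.9524)
member 5 (2-4): L=0.9980, (cx,cy)=(1.0000,0.0000)
member 6 (3-4): L=1.5188, (cx,cy)=(0.3582,-0.9337)
member 7 (3-5): L=0.8677, (cx,cy)=(0.9992,-0.0403)
member 8 (4-5): L=1.4202, (cx,cy)=(0.2274,0.9738)
member 9 (4-6): L=0.8400, (cx,cy)=(1.0000,0.0000)
member 10 (5-6): L=1.4765, (cx,cy)=(0.3502,-0.9367)
solve A·x = −loads:
  F[0-1] = -629.1543 N (compression)
  F[0-2] = +3007.0363 N (tension)
  F[1-2] = +565.5963 N (tension)
  F[1-3] = -382.5150 N (compression)
  F[2-3] = +322.4554 N (tension)
  F[2-4] = +288.8498 N (tension)
  F[3-4] = -262.2037 N (compression)
  F[3-5] = -186.4842 N (compression)
  F[4-5] = +251.3946 N (tension)
  F[4-6] = +137.7578 N (tension)
  F[5-6] = -393.4157 N (compression)
  Rx@0 = -2799.4200 N
  Ry@0 = +593.9113 N
  Ry@6 = +368.5087 N

565.596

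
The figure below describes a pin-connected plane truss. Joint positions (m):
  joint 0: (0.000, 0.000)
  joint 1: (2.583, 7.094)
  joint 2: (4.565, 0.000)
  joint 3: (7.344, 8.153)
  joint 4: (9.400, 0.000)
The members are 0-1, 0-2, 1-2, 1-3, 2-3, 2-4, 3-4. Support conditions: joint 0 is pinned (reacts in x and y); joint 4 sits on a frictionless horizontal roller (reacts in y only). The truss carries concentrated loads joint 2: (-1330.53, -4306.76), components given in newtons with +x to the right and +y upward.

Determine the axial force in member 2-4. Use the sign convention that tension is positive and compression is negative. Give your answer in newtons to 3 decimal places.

527.435

N=5 nodes, M=7 members, R=3 reactions → 2N=10, M+R=10
member 0 (0-1): L=7.5496, (cx,cy)=(0.3421,0.9397)
member 1 (0-2): L=4.5650, (cx,cy)=(1.0000,0.0000)
member 2 (1-2): L=7.3657, (cx,cy)=(0.2691,-0.9631)
member 3 (1-3): L=4.8774, (cx,cy)=(0.9761,0.2171)
member 4 (2-3): L=8.6136, (cx,cy)=(0.3226,0.9465)
member 5 (2-4): L=4.8350, (cx,cy)=(1.0000,0.0000)
member 6 (3-4): L=8.4082, (cx,cy)=(0.2445,-0.9696)
solve A·x = −loads:
  F[0-1] = -2357.5074 N (compression)
  F[0-2] = -523.9406 N (compression)
  F[1-2] = +1990.1090 N (tension)
  F[1-3] = -1374.9000 N (compression)
  F[2-3] = +2525.0814 N (tension)
  F[2-4] = +527.4354 N (tension)
  F[3-4] = -2157.0062 N (compression)
  Rx@0 = +1330.5300 N
  Ry@0 = +2215.2324 N
  Ry@4 = +2091.5276 N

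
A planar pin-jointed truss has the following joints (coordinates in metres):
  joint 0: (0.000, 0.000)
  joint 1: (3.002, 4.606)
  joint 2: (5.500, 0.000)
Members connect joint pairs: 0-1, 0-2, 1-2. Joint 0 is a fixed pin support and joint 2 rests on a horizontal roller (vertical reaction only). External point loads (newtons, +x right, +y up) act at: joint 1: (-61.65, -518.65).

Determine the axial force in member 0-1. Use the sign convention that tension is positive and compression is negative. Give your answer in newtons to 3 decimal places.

N=3 nodes, M=3 members, R=3 reactions → 2N=6, M+R=6
member 0 (0-1): L=5.4979, (cx,cy)=(0.5460,0.8378)
member 1 (0-2): L=5.5000, (cx,cy)=(1.0000,0.0000)
member 2 (1-2): L=5.2398, (cx,cy)=(0.4767,-0.8790)
solve A·x = −loads:
  F[0-1] = -342.8036 N (compression)
  F[0-2] = +125.5289 N (tension)
  F[1-2] = -263.3078 N (compression)
  Rx@0 = +61.6500 N
  Ry@0 = +287.1905 N
  Ry@2 = +231.4595 N

-342.804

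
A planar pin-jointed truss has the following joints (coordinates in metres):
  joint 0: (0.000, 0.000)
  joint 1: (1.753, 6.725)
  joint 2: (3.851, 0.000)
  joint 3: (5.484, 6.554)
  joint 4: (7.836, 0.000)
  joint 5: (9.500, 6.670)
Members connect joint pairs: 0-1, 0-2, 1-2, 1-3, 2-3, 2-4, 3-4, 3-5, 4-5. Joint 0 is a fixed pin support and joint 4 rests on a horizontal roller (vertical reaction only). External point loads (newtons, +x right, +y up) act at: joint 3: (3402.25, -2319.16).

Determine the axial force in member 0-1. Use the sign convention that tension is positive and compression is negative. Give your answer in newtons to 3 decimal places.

N=6 nodes, M=9 members, R=3 reactions → 2N=12, M+R=12
member 0 (0-1): L=6.9497, (cx,cy)=(0.2522,0.9677)
member 1 (0-2): L=3.8510, (cx,cy)=(1.0000,0.0000)
member 2 (1-2): L=7.0447, (cx,cy)=(0.2978,-0.9546)
member 3 (1-3): L=3.7349, (cx,cy)=(0.9990,-0.0458)
member 4 (2-3): L=6.7544, (cx,cy)=(0.2418,0.9703)
member 5 (2-4): L=3.9850, (cx,cy)=(1.0000,0.0000)
member 6 (3-4): L=6.9632, (cx,cy)=(0.3378,-0.9412)
member 7 (3-5): L=4.0177, (cx,cy)=(0.9996,0.0289)
member 8 (4-5): L=6.8744, (cx,cy)=(0.2421,0.9703)
solve A·x = −loads:
  F[0-1] = +2221.3539 N (tension)
  F[0-2] = +2841.9350 N (tension)
  F[1-2] = -2311.6528 N (compression)
  F[1-3] = +1250.0690 N (tension)
  F[2-3] = +2274.2266 N (tension)
  F[2-4] = +1603.6540 N (tension)
  F[3-4] = -4747.7212 N (compression)
  F[3-5] = +0.0000 N (tension)
  F[4-5] = -0.0000 N (compression)
  Rx@0 = -3402.2500 N
  Ry@0 = -2149.5255 N
  Ry@4 = +4468.6855 N

2221.354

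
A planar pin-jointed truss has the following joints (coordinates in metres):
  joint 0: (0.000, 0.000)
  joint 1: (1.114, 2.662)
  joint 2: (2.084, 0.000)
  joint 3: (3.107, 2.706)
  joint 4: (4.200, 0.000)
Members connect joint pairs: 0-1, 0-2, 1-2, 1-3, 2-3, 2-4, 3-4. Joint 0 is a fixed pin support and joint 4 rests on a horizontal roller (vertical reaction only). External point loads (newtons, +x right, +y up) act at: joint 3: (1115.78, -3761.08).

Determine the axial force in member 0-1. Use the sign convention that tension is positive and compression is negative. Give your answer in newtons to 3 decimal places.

-281.735

N=5 nodes, M=7 members, R=3 reactions → 2N=10, M+R=10
member 0 (0-1): L=2.8857, (cx,cy)=(0.3860,0.9225)
member 1 (0-2): L=2.0840, (cx,cy)=(1.0000,0.0000)
member 2 (1-2): L=2.8332, (cx,cy)=(0.3424,-0.9396)
member 3 (1-3): L=1.9935, (cx,cy)=(0.9998,0.0221)
member 4 (2-3): L=2.8929, (cx,cy)=(0.3536,0.9354)
member 5 (2-4): L=2.1160, (cx,cy)=(1.0000,0.0000)
member 6 (3-4): L=2.9184, (cx,cy)=(0.3745,-0.9272)
solve A·x = −loads:
  F[0-1] = -281.7349 N (compression)
  F[0-2] = +1224.5415 N (tension)
  F[1-2] = +271.8691 N (tension)
  F[1-3] = -201.8896 N (compression)
  F[2-3] = -273.0835 N (compression)
  F[2-4] = +1414.1888 N (tension)
  F[3-4] = -3776.0065 N (compression)
  Rx@0 = -1115.7800 N
  Ry@0 = +259.8952 N
  Ry@4 = +3501.1848 N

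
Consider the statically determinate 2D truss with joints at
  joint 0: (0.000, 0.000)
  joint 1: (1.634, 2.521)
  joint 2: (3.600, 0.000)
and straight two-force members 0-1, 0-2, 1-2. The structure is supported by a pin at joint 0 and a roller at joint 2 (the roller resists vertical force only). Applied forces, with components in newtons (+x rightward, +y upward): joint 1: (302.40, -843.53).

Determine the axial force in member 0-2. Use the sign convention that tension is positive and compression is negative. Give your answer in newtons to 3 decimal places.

463.724

N=3 nodes, M=3 members, R=3 reactions → 2N=6, M+R=6
member 0 (0-1): L=3.0042, (cx,cy)=(0.5439,0.8392)
member 1 (0-2): L=3.6000, (cx,cy)=(1.0000,0.0000)
member 2 (1-2): L=3.1970, (cx,cy)=(0.6150,-0.7886)
solve A·x = −loads:
  F[0-1] = -296.6062 N (compression)
  F[0-2] = +463.7240 N (tension)
  F[1-2] = -754.0744 N (compression)
  Rx@0 = -302.4000 N
  Ry@0 = +248.8971 N
  Ry@2 = +594.6329 N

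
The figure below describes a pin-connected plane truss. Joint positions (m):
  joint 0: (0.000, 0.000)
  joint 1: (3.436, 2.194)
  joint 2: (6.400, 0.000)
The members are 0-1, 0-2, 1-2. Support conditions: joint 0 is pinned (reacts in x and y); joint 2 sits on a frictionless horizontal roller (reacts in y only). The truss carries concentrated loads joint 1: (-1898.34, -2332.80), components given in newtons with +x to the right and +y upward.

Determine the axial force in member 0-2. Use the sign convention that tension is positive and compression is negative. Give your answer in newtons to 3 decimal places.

N=3 nodes, M=3 members, R=3 reactions → 2N=6, M+R=6
member 0 (0-1): L=4.0767, (cx,cy)=(0.8428,0.5382)
member 1 (0-2): L=6.4000, (cx,cy)=(1.0000,0.0000)
member 2 (1-2): L=3.6877, (cx,cy)=(0.8038,-0.5950)
solve A·x = −loads:
  F[0-1] = -3216.7015 N (compression)
  F[0-2] = +812.7998 N (tension)
  F[1-2] = -1011.2482 N (compression)
  Rx@0 = +1898.3400 N
  Ry@0 = +1731.1527 N
  Ry@2 = +601.6473 N

812.800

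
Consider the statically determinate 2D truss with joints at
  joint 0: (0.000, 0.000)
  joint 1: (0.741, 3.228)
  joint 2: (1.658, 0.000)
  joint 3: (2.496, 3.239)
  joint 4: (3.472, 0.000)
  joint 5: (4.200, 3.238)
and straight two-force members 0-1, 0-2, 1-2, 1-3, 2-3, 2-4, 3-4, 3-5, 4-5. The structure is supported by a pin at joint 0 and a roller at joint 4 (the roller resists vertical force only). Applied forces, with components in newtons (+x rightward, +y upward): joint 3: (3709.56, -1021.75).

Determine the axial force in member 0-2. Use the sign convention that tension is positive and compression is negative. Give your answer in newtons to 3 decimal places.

2981.094

N=6 nodes, M=9 members, R=3 reactions → 2N=12, M+R=12
member 0 (0-1): L=3.3120, (cx,cy)=(0.2237,0.9747)
member 1 (0-2): L=1.6580, (cx,cy)=(1.0000,0.0000)
member 2 (1-2): L=3.3557, (cx,cy)=(0.2733,-0.9619)
member 3 (1-3): L=1.7550, (cx,cy)=(1.0000,0.0063)
member 4 (2-3): L=3.3456, (cx,cy)=(0.2505,0.9681)
member 5 (2-4): L=1.8140, (cx,cy)=(1.0000,0.0000)
member 6 (3-4): L=3.3829, (cx,cy)=(0.2885,-0.9575)
member 7 (3-5): L=1.7040, (cx,cy)=(1.0000,-0.0006)
member 8 (4-5): L=3.3188, (cx,cy)=(0.2194,0.9756)
solve A·x = −loads:
  F[0-1] = +3255.9354 N (tension)
  F[0-2] = +2981.0942 N (tension)
  F[1-2] = -3288.3581 N (compression)
  F[1-3] = +1627.0895 N (tension)
  F[2-3] = +3267.3525 N (tension)
  F[2-4] = +1264.1137 N (tension)
  F[3-4] = -4381.4664 N (compression)
  F[3-5] = +0.0000 N (tension)
  F[4-5] = -0.0000 N (compression)
  Rx@0 = -3709.5600 N
  Ry@0 = -3173.3977 N
  Ry@4 = +4195.1477 N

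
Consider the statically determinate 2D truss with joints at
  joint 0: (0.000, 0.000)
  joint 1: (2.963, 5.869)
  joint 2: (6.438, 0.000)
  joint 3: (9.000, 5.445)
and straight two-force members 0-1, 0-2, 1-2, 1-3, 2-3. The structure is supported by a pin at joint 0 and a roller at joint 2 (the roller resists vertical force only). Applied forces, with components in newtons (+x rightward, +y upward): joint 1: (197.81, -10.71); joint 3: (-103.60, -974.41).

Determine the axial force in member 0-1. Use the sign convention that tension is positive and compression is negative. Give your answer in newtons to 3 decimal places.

531.756

N=4 nodes, M=5 members, R=3 reactions → 2N=8, M+R=8
member 0 (0-1): L=6.5745, (cx,cy)=(0.4507,0.8927)
member 1 (0-2): L=6.4380, (cx,cy)=(1.0000,0.0000)
member 2 (1-2): L=6.8206, (cx,cy)=(0.5095,-0.8605)
member 3 (1-3): L=6.0519, (cx,cy)=(0.9975,-0.0701)
member 4 (2-3): L=6.0176, (cx,cy)=(0.4257,0.9048)
solve A·x = −loads:
  F[0-1] = +531.7565 N (tension)
  F[0-2] = -145.4410 N (compression)
  F[1-2] = -592.1456 N (compression)
  F[1-3] = +344.3765 N (tension)
  F[2-3] = -1050.2202 N (compression)
  Rx@0 = -94.2100 N
  Ry@0 = -474.6918 N
  Ry@2 = +1459.8118 N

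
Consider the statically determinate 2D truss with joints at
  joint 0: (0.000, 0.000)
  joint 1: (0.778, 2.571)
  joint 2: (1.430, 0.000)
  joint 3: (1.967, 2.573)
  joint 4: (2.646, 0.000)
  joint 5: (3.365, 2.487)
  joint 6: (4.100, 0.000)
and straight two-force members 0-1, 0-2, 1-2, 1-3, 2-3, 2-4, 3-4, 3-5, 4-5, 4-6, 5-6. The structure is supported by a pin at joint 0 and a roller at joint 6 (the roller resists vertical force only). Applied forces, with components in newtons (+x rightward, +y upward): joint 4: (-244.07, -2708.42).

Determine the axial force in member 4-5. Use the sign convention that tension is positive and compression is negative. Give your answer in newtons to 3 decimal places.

1755.207

N=7 nodes, M=11 members, R=3 reactions → 2N=14, M+R=14
member 0 (0-1): L=2.6861, (cx,cy)=(0.2896,0.9571)
member 1 (0-2): L=1.4300, (cx,cy)=(1.0000,0.0000)
member 2 (1-2): L=2.6524, (cx,cy)=(0.2458,-0.9693)
member 3 (1-3): L=1.1890, (cx,cy)=(1.0000,0.0017)
member 4 (2-3): L=2.6284, (cx,cy)=(0.2043,0.9789)
member 5 (2-4): L=1.2160, (cx,cy)=(1.0000,0.0000)
member 6 (3-4): L=2.6611, (cx,cy)=(0.2552,-0.9669)
member 7 (3-5): L=1.4006, (cx,cy)=(0.9981,-0.0614)
member 8 (4-5): L=2.5888, (cx,cy)=(0.2777,0.9607)
member 9 (4-6): L=1.4540, (cx,cy)=(1.0000,0.0000)
member 10 (5-6): L=2.5933, (cx,cy)=(0.2834,-0.9590)
solve A·x = −loads:
  F[0-1] = -1003.5117 N (compression)
  F[0-2] = +46.5825 N (tension)
  F[1-2] = +989.9760 N (tension)
  F[1-3] = -534.0057 N (compression)
  F[2-3] = -980.2764 N (compression)
  F[2-4] = +490.2090 N (tension)
  F[3-4] = +1057.2600 N (tension)
  F[3-5] = -1005.9466 N (compression)
  F[4-5] = +1755.2075 N (tension)
  F[4-6] = +516.5752 N (tension)
  F[5-6] = -1822.6575 N (compression)
  Rx@0 = +244.0700 N
  Ry@0 = +960.4982 N
  Ry@6 = +1747.9218 N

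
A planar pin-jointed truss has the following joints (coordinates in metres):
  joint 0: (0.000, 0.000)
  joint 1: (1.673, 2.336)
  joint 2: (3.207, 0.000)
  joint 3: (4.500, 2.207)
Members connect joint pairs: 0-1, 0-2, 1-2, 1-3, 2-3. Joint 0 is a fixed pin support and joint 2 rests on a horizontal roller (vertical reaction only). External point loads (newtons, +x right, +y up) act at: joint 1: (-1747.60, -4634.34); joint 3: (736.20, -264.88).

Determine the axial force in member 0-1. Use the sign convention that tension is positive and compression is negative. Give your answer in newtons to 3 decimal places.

N=4 nodes, M=5 members, R=3 reactions → 2N=8, M+R=8
member 0 (0-1): L=2.8733, (cx,cy)=(0.5823,0.8130)
member 1 (0-2): L=3.2070, (cx,cy)=(1.0000,0.0000)
member 2 (1-2): L=2.7946, (cx,cy)=(0.5489,-0.8359)
member 3 (1-3): L=2.8299, (cx,cy)=(0.9990,-0.0456)
member 4 (2-3): L=2.5579, (cx,cy)=(0.5055,0.8628)
solve A·x = −loads:
  F[0-1] = -3537.8269 N (compression)
  F[0-2] = +1048.5292 N (tension)
  F[1-2] = -2150.6449 N (compression)
  F[1-3] = +869.0773 N (tension)
  F[2-3] = -261.0766 N (compression)
  Rx@0 = +1011.4000 N
  Ry@0 = +2876.2669 N
  Ry@2 = +2022.9531 N

-3537.827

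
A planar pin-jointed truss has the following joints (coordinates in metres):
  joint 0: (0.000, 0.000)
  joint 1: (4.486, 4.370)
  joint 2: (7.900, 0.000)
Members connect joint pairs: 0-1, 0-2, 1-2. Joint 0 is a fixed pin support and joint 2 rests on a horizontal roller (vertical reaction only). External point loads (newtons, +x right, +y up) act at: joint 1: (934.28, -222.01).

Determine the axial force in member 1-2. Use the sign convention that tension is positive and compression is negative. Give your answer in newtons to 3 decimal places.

N=3 nodes, M=3 members, R=3 reactions → 2N=6, M+R=6
member 0 (0-1): L=6.2627, (cx,cy)=(0.7163,0.6978)
member 1 (0-2): L=7.9000, (cx,cy)=(1.0000,0.0000)
member 2 (1-2): L=5.5455, (cx,cy)=(0.6156,-0.7880)
solve A·x = −loads:
  F[0-1] = +603.1494 N (tension)
  F[0-2] = +502.2397 N (tension)
  F[1-2] = -815.8048 N (compression)
  Rx@0 = -934.2800 N
  Ry@0 = -420.8685 N
  Ry@2 = +642.8785 N

-815.805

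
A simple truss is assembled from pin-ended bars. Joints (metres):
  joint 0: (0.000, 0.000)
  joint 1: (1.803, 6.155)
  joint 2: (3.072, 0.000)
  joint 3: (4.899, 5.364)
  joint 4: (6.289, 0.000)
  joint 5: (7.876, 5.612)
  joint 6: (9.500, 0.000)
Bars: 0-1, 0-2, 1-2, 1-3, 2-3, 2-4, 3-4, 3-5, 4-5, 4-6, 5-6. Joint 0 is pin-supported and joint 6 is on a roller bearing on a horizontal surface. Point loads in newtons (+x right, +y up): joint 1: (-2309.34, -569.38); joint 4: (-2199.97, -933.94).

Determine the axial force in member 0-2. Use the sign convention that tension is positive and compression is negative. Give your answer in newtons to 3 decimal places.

N=7 nodes, M=11 members, R=3 reactions → 2N=14, M+R=14
member 0 (0-1): L=6.4136, (cx,cy)=(0.2811,0.9597)
member 1 (0-2): L=3.0720, (cx,cy)=(1.0000,0.0000)
member 2 (1-2): L=6.2845, (cx,cy)=(0.2019,-0.9794)
member 3 (1-3): L=3.1954, (cx,cy)=(0.9689,-0.2475)
member 4 (2-3): L=5.6666, (cx,cy)=(0.3224,0.9466)
member 5 (2-4): L=3.2170, (cx,cy)=(1.0000,0.0000)
member 6 (3-4): L=5.5412, (cx,cy)=(0.2508,-0.9680)
member 7 (3-5): L=2.9873, (cx,cy)=(0.9965,0.0830)
member 8 (4-5): L=5.8321, (cx,cy)=(0.2721,0.9623)
member 9 (4-6): L=3.2110, (cx,cy)=(1.0000,0.0000)
member 10 (5-6): L=5.8423, (cx,cy)=(0.2780,-0.9606)
solve A·x = −loads:
  F[0-1] = -2368.7226 N (compression)
  F[0-2] = -3843.4161 N (compression)
  F[1-2] = +1383.8316 N (tension)
  F[1-3] = +1407.8281 N (tension)
  F[2-3] = -1431.7852 N (compression)
  F[2-4] = -3102.3541 N (compression)
  F[3-4] = +1798.9183 N (tension)
  F[3-5] = +452.6891 N (tension)
  F[4-5] = -839.1246 N (compression)
  F[4-6] = -222.7874 N (compression)
  F[5-6] = +801.4657 N (tension)
  Rx@0 = +4509.3100 N
  Ry@0 = +2273.1986 N
  Ry@6 = -769.8786 N

-3843.416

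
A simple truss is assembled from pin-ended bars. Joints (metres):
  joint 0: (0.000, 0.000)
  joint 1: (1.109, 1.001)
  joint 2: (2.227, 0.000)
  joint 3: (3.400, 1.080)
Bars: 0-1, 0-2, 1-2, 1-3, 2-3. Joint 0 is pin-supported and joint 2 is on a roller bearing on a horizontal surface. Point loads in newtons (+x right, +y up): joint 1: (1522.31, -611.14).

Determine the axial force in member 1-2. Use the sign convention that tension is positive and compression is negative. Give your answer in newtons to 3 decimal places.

N=4 nodes, M=5 members, R=3 reactions → 2N=8, M+R=8
member 0 (0-1): L=1.4939, (cx,cy)=(0.7423,0.6700)
member 1 (0-2): L=2.2270, (cx,cy)=(1.0000,0.0000)
member 2 (1-2): L=1.5006, (cx,cy)=(0.7450,-0.6670)
member 3 (1-3): L=2.2924, (cx,cy)=(0.9994,0.0345)
member 4 (2-3): L=1.5945, (cx,cy)=(0.7357,0.6773)
solve A·x = −loads:
  F[0-1] = +563.3253 N (tension)
  F[0-2] = +1104.1378 N (tension)
  F[1-2] = -1482.0349 N (compression)
  F[1-3] = -0.0000 N (compression)
  F[2-3] = +0.0000 N (tension)
  Rx@0 = -1522.3100 N
  Ry@0 = -377.4485 N
  Ry@2 = +988.5885 N

-1482.035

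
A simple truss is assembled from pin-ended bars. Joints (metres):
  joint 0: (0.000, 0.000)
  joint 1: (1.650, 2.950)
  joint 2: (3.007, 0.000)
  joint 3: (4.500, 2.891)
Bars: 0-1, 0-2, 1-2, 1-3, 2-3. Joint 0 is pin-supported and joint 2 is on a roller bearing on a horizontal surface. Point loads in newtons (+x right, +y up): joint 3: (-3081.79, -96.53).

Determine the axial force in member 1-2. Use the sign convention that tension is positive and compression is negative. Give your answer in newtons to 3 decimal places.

N=4 nodes, M=5 members, R=3 reactions → 2N=8, M+R=8
member 0 (0-1): L=3.3801, (cx,cy)=(0.4882,0.8728)
member 1 (0-2): L=3.0070, (cx,cy)=(1.0000,0.0000)
member 2 (1-2): L=3.2471, (cx,cy)=(0.4179,-0.9085)
member 3 (1-3): L=2.8506, (cx,cy)=(0.9998,-0.0207)
member 4 (2-3): L=3.2538, (cx,cy)=(0.4589,0.8885)
solve A·x = −loads:
  F[0-1] = -3339.9596 N (compression)
  F[0-2] = -1451.3792 N (compression)
  F[1-2] = +3276.9518 N (tension)
  F[1-3] = -3000.5101 N (compression)
  F[2-3] = -178.5374 N (compression)
  Rx@0 = +3081.7900 N
  Ry@0 = +2914.9769 N
  Ry@2 = -2818.4469 N

3276.952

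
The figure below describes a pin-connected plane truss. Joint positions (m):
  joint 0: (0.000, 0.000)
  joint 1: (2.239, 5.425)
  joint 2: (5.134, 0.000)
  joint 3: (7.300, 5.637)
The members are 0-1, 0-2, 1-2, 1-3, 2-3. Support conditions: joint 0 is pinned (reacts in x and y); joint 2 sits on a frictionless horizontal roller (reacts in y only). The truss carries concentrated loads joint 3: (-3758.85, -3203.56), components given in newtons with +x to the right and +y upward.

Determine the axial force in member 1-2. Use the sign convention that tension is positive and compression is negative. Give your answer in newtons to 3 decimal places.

3024.048

N=4 nodes, M=5 members, R=3 reactions → 2N=8, M+R=8
member 0 (0-1): L=5.8689, (cx,cy)=(0.3815,0.9244)
member 1 (0-2): L=5.1340, (cx,cy)=(1.0000,0.0000)
member 2 (1-2): L=6.1491, (cx,cy)=(0.4708,-0.8822)
member 3 (1-3): L=5.0654, (cx,cy)=(0.9991,0.0419)
member 4 (2-3): L=6.0388, (cx,cy)=(0.3587,0.9335)
solve A·x = −loads:
  F[0-1] = -3002.6597 N (compression)
  F[0-2] = -2613.3238 N (compression)
  F[1-2] = +3024.0480 N (tension)
  F[1-3] = -2571.4988 N (compression)
  F[2-3] = -3316.6224 N (compression)
  Rx@0 = +3758.8500 N
  Ry@0 = +2775.5603 N
  Ry@2 = +427.9997 N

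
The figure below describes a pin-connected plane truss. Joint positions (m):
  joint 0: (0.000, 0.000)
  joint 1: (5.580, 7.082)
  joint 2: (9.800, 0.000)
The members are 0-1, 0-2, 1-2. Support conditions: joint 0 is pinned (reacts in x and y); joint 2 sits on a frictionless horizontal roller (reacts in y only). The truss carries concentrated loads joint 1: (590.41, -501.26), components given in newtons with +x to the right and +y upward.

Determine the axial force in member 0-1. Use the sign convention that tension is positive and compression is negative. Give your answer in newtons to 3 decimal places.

N=3 nodes, M=3 members, R=3 reactions → 2N=6, M+R=6
member 0 (0-1): L=9.0162, (cx,cy)=(0.6189,0.7855)
member 1 (0-2): L=9.8000, (cx,cy)=(1.0000,0.0000)
member 2 (1-2): L=8.2440, (cx,cy)=(0.5119,-0.8591)
solve A·x = −loads:
  F[0-1] = +268.3878 N (tension)
  F[0-2] = +424.3078 N (tension)
  F[1-2] = -828.9058 N (compression)
  Rx@0 = -590.4100 N
  Ry@0 = -210.8129 N
  Ry@2 = +712.0729 N

268.388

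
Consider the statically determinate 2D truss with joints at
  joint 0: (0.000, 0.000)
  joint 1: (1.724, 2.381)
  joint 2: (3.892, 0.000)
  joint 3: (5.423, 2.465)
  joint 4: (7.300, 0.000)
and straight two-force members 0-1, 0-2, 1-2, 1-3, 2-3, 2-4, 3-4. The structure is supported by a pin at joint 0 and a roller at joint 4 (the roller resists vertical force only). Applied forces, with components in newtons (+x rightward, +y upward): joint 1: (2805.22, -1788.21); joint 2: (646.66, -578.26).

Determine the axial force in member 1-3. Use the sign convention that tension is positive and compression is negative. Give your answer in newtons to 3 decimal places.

-2308.241

N=5 nodes, M=7 members, R=3 reactions → 2N=10, M+R=10
member 0 (0-1): L=2.9396, (cx,cy)=(0.5865,0.8100)
member 1 (0-2): L=3.8920, (cx,cy)=(1.0000,0.0000)
member 2 (1-2): L=3.2202, (cx,cy)=(0.6733,-0.7394)
member 3 (1-3): L=3.7000, (cx,cy)=(0.9997,0.0227)
member 4 (2-3): L=2.9018, (cx,cy)=(0.5276,0.8495)
member 5 (2-4): L=3.4080, (cx,cy)=(1.0000,0.0000)
member 6 (3-4): L=3.0983, (cx,cy)=(0.6058,-0.7956)
solve A·x = −loads:
  F[0-1] = -890.0279 N (compression)
  F[0-2] = +3973.8559 N (tension)
  F[1-2] = -1514.3483 N (compression)
  F[1-3] = -2308.2408 N (compression)
  F[2-3] = +1998.8306 N (tension)
  F[2-4] = +1253.0396 N (tension)
  F[3-4] = -2068.3380 N (compression)
  Rx@0 = -3451.8800 N
  Ry@0 = +720.8959 N
  Ry@4 = +1645.5741 N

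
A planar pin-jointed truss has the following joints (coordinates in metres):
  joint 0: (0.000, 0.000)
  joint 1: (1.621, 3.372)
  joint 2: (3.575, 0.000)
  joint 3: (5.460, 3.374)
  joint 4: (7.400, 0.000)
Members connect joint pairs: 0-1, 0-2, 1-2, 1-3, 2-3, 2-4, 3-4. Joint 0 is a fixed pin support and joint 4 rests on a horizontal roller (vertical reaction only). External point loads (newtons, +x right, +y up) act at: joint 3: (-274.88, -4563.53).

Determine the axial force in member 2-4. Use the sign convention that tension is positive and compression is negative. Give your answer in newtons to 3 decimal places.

N=5 nodes, M=7 members, R=3 reactions → 2N=10, M+R=10
member 0 (0-1): L=3.7414, (cx,cy)=(0.4333,0.9013)
member 1 (0-2): L=3.5750, (cx,cy)=(1.0000,0.0000)
member 2 (1-2): L=3.8972, (cx,cy)=(0.5014,-0.8652)
member 3 (1-3): L=3.8390, (cx,cy)=(1.0000,0.0005)
member 4 (2-3): L=3.8649, (cx,cy)=(0.4877,0.8730)
member 5 (2-4): L=3.8250, (cx,cy)=(1.0000,0.0000)
member 6 (3-4): L=3.8920, (cx,cy)=(0.4985,-0.8669)
solve A·x = −loads:
  F[0-1] = -1466.5056 N (compression)
  F[0-2] = +360.4998 N (tension)
  F[1-2] = +1526.7500 N (tension)
  F[1-3] = -1400.8621 N (compression)
  F[2-3] = -1513.1645 N (compression)
  F[2-4] = +1863.9954 N (tension)
  F[3-4] = -3739.4975 N (compression)
  Rx@0 = +274.8800 N
  Ry@0 = +1321.7153 N
  Ry@4 = +3241.8147 N

1863.995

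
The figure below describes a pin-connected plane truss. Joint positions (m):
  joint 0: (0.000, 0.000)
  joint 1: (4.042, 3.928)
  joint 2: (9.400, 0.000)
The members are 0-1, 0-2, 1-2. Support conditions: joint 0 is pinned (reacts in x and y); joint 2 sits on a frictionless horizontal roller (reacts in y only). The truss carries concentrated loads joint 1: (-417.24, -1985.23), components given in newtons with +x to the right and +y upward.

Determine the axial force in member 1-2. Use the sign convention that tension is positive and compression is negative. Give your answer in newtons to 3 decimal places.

-1148.922

N=3 nodes, M=3 members, R=3 reactions → 2N=6, M+R=6
member 0 (0-1): L=5.6362, (cx,cy)=(0.7171,0.6969)
member 1 (0-2): L=9.4000, (cx,cy)=(1.0000,0.0000)
member 2 (1-2): L=6.6436, (cx,cy)=(0.8065,-0.5912)
solve A·x = −loads:
  F[0-1] = -1873.8618 N (compression)
  F[0-2] = +926.5955 N (tension)
  F[1-2] = -1148.9221 N (compression)
  Rx@0 = +417.2400 N
  Ry@0 = +1305.9342 N
  Ry@2 = +679.2958 N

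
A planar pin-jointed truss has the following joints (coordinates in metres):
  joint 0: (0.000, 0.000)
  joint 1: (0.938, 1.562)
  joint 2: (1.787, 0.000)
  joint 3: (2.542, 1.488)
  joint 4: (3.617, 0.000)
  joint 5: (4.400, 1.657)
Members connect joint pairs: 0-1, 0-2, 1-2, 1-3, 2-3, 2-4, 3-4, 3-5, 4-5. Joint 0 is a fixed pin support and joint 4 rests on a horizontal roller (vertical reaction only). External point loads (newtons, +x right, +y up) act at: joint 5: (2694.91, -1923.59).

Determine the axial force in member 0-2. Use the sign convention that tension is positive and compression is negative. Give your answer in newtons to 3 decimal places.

1703.469

N=6 nodes, M=9 members, R=3 reactions → 2N=12, M+R=12
member 0 (0-1): L=1.8220, (cx,cy)=(0.5148,0.8573)
member 1 (0-2): L=1.7870, (cx,cy)=(1.0000,0.0000)
member 2 (1-2): L=1.7778, (cx,cy)=(0.4776,-0.8786)
member 3 (1-3): L=1.6057, (cx,cy)=(0.9989,-0.0461)
member 4 (2-3): L=1.6686, (cx,cy)=(0.4525,0.8918)
member 5 (2-4): L=1.8300, (cx,cy)=(1.0000,0.0000)
member 6 (3-4): L=1.8357, (cx,cy)=(0.5856,-0.8106)
member 7 (3-5): L=1.8657, (cx,cy)=(0.9959,0.0906)
member 8 (4-5): L=1.8327, (cx,cy)=(0.4272,0.9041)
solve A·x = −loads:
  F[0-1] = +1925.8058 N (tension)
  F[0-2] = +1703.4694 N (tension)
  F[1-2] = -1980.8385 N (compression)
  F[1-3] = +1939.4528 N (tension)
  F[2-3] = +1951.5833 N (tension)
  F[2-4] = -125.5341 N (compression)
  F[3-4] = -1614.2099 N (compression)
  F[3-5] = +3781.2869 N (tension)
  F[4-5] = -2506.3827 N (compression)
  Rx@0 = -2694.9100 N
  Ry@0 = -1650.9917 N
  Ry@4 = +3574.5817 N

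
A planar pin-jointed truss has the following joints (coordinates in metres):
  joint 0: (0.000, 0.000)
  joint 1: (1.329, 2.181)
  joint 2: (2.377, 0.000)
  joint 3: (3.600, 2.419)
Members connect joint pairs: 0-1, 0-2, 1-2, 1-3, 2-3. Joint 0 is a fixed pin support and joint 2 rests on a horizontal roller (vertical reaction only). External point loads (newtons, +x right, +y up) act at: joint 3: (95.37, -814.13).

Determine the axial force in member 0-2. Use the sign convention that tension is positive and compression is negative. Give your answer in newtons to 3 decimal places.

N=4 nodes, M=5 members, R=3 reactions → 2N=8, M+R=8
member 0 (0-1): L=2.5540, (cx,cy)=(0.5204,0.8539)
member 1 (0-2): L=2.3770, (cx,cy)=(1.0000,0.0000)
member 2 (1-2): L=2.4197, (cx,cy)=(0.4331,-0.9013)
member 3 (1-3): L=2.2834, (cx,cy)=(0.9946,0.1042)
member 4 (2-3): L=2.7106, (cx,cy)=(0.4512,0.8924)
solve A·x = −loads:
  F[0-1] = +604.1772 N (tension)
  F[0-2] = -219.0177 N (compression)
  F[1-2] = -510.1642 N (compression)
  F[1-3] = +538.2753 N (tension)
  F[2-3] = -975.1326 N (compression)
  Rx@0 = -95.3700 N
  Ry@0 = -515.9365 N
  Ry@2 = +1330.0665 N

-219.018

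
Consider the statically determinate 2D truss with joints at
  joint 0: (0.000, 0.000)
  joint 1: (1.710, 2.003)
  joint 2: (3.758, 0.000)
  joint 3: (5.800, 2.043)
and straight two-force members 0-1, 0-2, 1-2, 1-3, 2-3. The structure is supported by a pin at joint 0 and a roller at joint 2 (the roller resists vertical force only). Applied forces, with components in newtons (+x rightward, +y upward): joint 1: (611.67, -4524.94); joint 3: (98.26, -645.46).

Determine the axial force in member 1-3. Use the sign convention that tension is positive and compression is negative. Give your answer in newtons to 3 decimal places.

750.779

N=4 nodes, M=5 members, R=3 reactions → 2N=8, M+R=8
member 0 (0-1): L=2.6336, (cx,cy)=(0.6493,0.7605)
member 1 (0-2): L=3.7580, (cx,cy)=(1.0000,0.0000)
member 2 (1-2): L=2.8647, (cx,cy)=(0.7149,-0.6992)
member 3 (1-3): L=4.0902, (cx,cy)=(1.0000,0.0098)
member 4 (2-3): L=2.8885, (cx,cy)=(0.7069,0.7073)
solve A·x = −loads:
  F[0-1] = -2282.3177 N (compression)
  F[0-2] = +2191.8142 N (tension)
  F[1-2] = -3978.4968 N (compression)
  F[1-3] = +750.7786 N (tension)
  F[2-3] = -922.9758 N (compression)
  Rx@0 = -709.9300 N
  Ry@0 = +1735.7977 N
  Ry@2 = +3434.6023 N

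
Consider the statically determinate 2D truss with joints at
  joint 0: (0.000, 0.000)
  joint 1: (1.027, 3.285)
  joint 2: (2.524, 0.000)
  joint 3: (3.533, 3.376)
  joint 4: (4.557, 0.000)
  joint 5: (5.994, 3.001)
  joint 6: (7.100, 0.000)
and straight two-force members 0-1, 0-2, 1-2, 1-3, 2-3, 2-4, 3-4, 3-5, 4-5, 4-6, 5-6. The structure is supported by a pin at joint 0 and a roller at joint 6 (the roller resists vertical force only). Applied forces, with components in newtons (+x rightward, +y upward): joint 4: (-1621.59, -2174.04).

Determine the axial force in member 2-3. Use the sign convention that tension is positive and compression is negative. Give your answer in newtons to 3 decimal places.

-790.402

N=7 nodes, M=11 members, R=3 reactions → 2N=14, M+R=14
member 0 (0-1): L=3.4418, (cx,cy)=(0.2984,0.9544)
member 1 (0-2): L=2.5240, (cx,cy)=(1.0000,0.0000)
member 2 (1-2): L=3.6100, (cx,cy)=(0.4147,-0.9100)
member 3 (1-3): L=2.5077, (cx,cy)=(0.9993,0.0363)
member 4 (2-3): L=3.5236, (cx,cy)=(0.2864,0.9581)
member 5 (2-4): L=2.0330, (cx,cy)=(1.0000,0.0000)
member 6 (3-4): L=3.5279, (cx,cy)=(0.2903,-0.9569)
member 7 (3-5): L=2.4894, (cx,cy)=(0.9886,-0.1506)
member 8 (4-5): L=3.3273, (cx,cy)=(0.4319,0.9019)
member 9 (4-6): L=2.5430, (cx,cy)=(1.0000,0.0000)
member 10 (5-6): L=3.1983, (cx,cy)=(0.3458,-0.9383)
solve A·x = −loads:
  F[0-1] = -815.8404 N (compression)
  F[0-2] = -1378.1507 N (compression)
  F[1-2] = +832.2295 N (tension)
  F[1-3] = -588.9355 N (compression)
  F[2-3] = -790.4019 N (compression)
  F[2-4] = -806.7042 N (compression)
  F[3-4] = +989.1801 N (tension)
  F[3-5] = -1114.7245 N (compression)
  F[4-5] = +1360.9095 N (tension)
  F[4-6] = +514.2536 N (tension)
  F[5-6] = -1487.1125 N (compression)
  Rx@0 = +1621.5900 N
  Ry@0 = +778.6738 N
  Ry@6 = +1395.3662 N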